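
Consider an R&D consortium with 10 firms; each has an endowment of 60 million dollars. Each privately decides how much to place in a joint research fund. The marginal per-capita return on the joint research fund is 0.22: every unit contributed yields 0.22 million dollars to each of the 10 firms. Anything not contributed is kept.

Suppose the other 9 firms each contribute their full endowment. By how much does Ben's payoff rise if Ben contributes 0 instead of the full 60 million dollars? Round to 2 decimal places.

46.80 million dollars

Switching from a contribution of 60 to 0 lets Ben keep an extra 60 million dollars, but lowers the joint research fund by 60, which costs Ben their own share of that drop: 0.22 × 60 = 13.20.
Net gain = 60 − 13.20 = 46.80. The private return per contributed unit (0.22) is below 1, so free-riding is indeed the best response regardless of what the others do.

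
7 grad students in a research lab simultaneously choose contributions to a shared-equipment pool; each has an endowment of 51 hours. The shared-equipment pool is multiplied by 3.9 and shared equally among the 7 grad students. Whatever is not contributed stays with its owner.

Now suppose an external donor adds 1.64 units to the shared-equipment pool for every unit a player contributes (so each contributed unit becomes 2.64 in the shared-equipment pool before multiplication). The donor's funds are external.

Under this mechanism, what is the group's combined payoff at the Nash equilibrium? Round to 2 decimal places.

3675.67 hours

Under the mechanism each unit contributed yields 3.9 × 2.64 / 7 = 1.4709 back to its contributor per unit of net cost, which exceeds 1, making full contribution the dominant choice for everyone.
So the Nash equilibrium is full contribution by all 7; the group earns 3.9 × 2.64 × 357 = 3675.67.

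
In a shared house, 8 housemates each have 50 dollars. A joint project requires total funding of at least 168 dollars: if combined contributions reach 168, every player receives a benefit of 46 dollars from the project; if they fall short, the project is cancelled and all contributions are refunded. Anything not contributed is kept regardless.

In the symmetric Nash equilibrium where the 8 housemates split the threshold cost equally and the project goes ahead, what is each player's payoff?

75 dollars

Equal share of the threshold: 168/8 = 21.
At this profile no one gains by cutting their contribution: any cut drops the total below 168, the project is cancelled, contributions are refunded, and the deviator ends with 50, which is less than 50 − 21 + 46 = 75. Contributing more than 21 just wastes the excess. So contributing exactly 21 is a best response.
Each player's payoff: 50 − 21 + 46 = 75.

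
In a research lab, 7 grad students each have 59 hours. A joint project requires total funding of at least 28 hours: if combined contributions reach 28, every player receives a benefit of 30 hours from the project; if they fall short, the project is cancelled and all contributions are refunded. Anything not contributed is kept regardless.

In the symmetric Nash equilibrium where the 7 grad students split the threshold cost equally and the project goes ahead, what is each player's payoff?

85 hours

Equal share of the threshold: 28/7 = 4.
At this profile no one gains by cutting their contribution: any cut drops the total below 28, the project is cancelled, contributions are refunded, and the deviator ends with 59, which is less than 59 − 4 + 30 = 85. Contributing more than 4 just wastes the excess. So contributing exactly 4 is a best response.
Each player's payoff: 59 − 4 + 30 = 85.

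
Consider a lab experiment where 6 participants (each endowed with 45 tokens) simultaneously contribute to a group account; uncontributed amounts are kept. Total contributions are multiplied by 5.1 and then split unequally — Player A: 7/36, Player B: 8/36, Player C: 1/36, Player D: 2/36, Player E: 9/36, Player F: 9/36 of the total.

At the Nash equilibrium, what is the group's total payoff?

823.50 tokens

For player j, contributing a unit is worthwhile iff 5.1 × (j's share) ≥ 1, i.e. iff j's share is at least 0.1961.
Player B, Player E and Player F clear that bar, contributing 45 each; the remaining 3 contribute 0. Total contributed: 135.
The group account pays out 5.1 × 135 = 688.50 in total (split across the unequal shares, but the aggregate is all that matters for the group sum).
The 3 free-riders keep 45 each, adding 135. Group total = 135 + 688.50 = 823.50.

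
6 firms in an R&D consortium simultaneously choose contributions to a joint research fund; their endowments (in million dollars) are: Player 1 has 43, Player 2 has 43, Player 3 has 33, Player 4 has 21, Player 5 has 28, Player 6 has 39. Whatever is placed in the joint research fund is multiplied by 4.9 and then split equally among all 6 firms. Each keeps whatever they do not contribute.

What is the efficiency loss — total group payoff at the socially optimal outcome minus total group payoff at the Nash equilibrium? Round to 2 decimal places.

807.30 million dollars

The private return per contributed unit is 4.9/6 = 0.8167 < 1 for every player regardless of endowment, so the Nash equilibrium is zero contribution and the group total is Σ E_j = 43 + 43 + 33 + 21 + 28 + 39 = 207.
Each contributed unit returns 4.900 to the group, so the social optimum is full contribution by everyone: group total = 4.900 × 207 = 1014.30.
Efficiency loss = (4.900 − 1) × 207 = 807.30.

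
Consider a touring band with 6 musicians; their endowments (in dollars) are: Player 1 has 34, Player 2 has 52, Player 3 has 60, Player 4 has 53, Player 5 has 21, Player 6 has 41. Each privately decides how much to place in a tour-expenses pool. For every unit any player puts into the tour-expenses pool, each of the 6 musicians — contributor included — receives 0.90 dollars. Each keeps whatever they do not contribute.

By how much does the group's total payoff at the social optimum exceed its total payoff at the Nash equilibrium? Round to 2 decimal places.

1148.40 dollars

The private return per contributed unit is 0.90 < 1 for everyone, so the Nash equilibrium is zero contribution and the group total is Σ E_j = 34 + 52 + 60 + 53 + 21 + 41 = 261.
Each contributed unit returns 5.400 to the group, so the social optimum is full contribution by everyone: group total = 5.400 × 261 = 1409.40.
Efficiency loss = (5.400 − 1) × 261 = 1148.40.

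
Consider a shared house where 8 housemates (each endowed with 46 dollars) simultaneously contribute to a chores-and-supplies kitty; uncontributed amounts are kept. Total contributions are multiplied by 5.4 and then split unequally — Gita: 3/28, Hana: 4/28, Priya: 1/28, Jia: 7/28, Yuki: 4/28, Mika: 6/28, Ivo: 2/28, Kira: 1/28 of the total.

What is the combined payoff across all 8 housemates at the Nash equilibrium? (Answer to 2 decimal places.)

A player with share s gets back 5.4·s per unit contributed, so full contribution is dominant for anyone with s > 1/5.4 = 0.1852 and zero contribution is dominant for anyone below.
Jia and Mika clear that bar, contributing 46 each; the remaining 6 contribute 0. Total contributed: 92.
The chores-and-supplies kitty pays out 5.4 × 92 = 496.80 in total (split across the unequal shares, but the aggregate is all that matters for the group sum).
The 6 free-riders keep 46 each, adding 276. Group total = 276 + 496.80 = 772.80.

772.80 dollars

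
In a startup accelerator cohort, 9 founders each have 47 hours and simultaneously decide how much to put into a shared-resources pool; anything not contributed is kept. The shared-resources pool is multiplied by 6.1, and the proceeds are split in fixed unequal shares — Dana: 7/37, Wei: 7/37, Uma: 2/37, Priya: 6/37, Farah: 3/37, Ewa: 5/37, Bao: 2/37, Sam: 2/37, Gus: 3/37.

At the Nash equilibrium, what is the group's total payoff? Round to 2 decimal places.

Player j's private return per contributed unit is 6.1 × (j's share). Contributing is weakly dominant for j when that share is at least 1/6.1 = 0.1639, and contributing 0 is dominant otherwise.
Dana and Wei clear that bar, contributing 47 each; the remaining 7 contribute 0. Total contributed: 94.
The shared-resources pool pays out 6.1 × 94 = 573.40 in total (split across the unequal shares, but the aggregate is all that matters for the group sum).
The 7 free-riders keep 47 each, adding 329. Group total = 329 + 573.40 = 902.40.

902.40 hours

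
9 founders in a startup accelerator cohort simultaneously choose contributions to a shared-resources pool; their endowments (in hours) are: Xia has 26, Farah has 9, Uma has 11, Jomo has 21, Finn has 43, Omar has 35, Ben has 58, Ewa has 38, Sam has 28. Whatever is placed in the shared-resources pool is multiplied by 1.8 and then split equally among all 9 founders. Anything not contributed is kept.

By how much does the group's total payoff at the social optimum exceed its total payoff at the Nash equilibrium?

The private return per contributed unit is 1.8/9 = 0.2000 < 1 for every player regardless of endowment, so the Nash equilibrium is zero contribution and the group total is Σ E_j = 26 + 9 + 11 + 21 + 43 + 35 + 58 + 38 + 28 = 269.
Each contributed unit returns 1.800 to the group, so the social optimum is full contribution by everyone: group total = 1.800 × 269 = 484.20.
Efficiency loss = (1.800 − 1) × 269 = 215.20.

215.20 hours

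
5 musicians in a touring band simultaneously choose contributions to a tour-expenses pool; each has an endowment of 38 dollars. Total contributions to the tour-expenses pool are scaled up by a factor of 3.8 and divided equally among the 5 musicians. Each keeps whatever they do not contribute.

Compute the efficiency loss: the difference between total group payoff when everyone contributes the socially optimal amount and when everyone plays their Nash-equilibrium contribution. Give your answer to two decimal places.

532.00 dollars

Each contributed unit returns 3.8/5 = 0.7600 to its contributor — below 1 — so contributing 0 is dominant for every player. At the Nash equilibrium everyone keeps their 38, and the group total is 5 × 38 = 190.
Each contributed unit returns 3.800 to the group as a whole (0.7600 to each of 5 players), which exceeds 1, so the social optimum is full contribution: group total = 3.800 × 190 = 722.00.
Efficiency loss = 722.00 − 190 = 532.00.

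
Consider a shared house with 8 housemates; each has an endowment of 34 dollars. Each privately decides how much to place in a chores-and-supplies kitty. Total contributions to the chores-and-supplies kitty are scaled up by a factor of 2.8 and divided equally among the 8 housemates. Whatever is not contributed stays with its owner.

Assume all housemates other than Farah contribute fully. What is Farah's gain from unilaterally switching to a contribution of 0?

Switching from a contribution of 34 to 0 lets Farah keep an extra 34 dollars, but lowers the chores-and-supplies kitty by 34, which costs Farah their own share of that drop: 2.8/8 × 34 = 11.90.
Net gain = 34 − 11.90 = 22.10. The private return per contributed unit (0.3500) is below 1, so free-riding is indeed the best response regardless of what the others do.

22.10 dollars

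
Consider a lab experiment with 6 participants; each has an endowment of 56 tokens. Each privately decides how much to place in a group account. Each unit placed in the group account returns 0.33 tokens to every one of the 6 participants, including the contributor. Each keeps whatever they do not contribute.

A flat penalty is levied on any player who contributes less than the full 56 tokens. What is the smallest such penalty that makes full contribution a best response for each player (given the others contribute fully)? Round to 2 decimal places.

Given the others contribute fully, the best deviation is to contribute 0 (any partial contribution still incurs the fine and gives up units whose private return 0.33 is below 1).
Deviating from 56 to 0 saves 56 tokens but forfeits the deviator's share of the drop in the group account: 0.33 × 56 = 18.48.
So the deviation gain is 56 − 18.48 = 37.52, and the fine must be at least 37.52 tokens to wipe it out.

37.52 tokens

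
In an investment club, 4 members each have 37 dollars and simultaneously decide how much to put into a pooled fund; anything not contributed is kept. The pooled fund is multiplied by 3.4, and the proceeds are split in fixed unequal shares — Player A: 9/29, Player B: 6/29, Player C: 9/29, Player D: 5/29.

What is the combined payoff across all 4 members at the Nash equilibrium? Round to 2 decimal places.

Player j's private return per contributed unit is 3.4 × (j's share). Contributing is weakly dominant for j when that share is at least 1/3.4 = 0.2941, and contributing 0 is dominant otherwise.
Player A and Player C clear that bar, contributing 37 each; the remaining 2 contribute 0. Total contributed: 74.
The pooled fund pays out 3.4 × 74 = 251.60 in total (split across the unequal shares, but the aggregate is all that matters for the group sum).
The 2 free-riders keep 37 each, adding 74. Group total = 74 + 251.60 = 325.60.

325.60 dollars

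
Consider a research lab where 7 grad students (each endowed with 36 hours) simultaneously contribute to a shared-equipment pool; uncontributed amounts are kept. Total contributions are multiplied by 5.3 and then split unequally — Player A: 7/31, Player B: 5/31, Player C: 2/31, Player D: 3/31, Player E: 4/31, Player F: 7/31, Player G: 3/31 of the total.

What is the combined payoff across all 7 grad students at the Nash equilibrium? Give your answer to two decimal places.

561.60 hours

Each unit j contributes comes back to j as 5.3 × (j's share), so j prefers to contribute only if that share exceeds 1/5.3 = 0.1887; otherwise keeping the unit dominates.
Player A and Player F are above the threshold, contributing 36 each; the remaining 5 contribute 0. Total contributed: 72.
The shared-equipment pool pays out 5.3 × 72 = 381.60 in total (split across the unequal shares, but the aggregate is all that matters for the group sum).
The 5 free-riders keep 36 each, adding 180. Group total = 180 + 381.60 = 561.60.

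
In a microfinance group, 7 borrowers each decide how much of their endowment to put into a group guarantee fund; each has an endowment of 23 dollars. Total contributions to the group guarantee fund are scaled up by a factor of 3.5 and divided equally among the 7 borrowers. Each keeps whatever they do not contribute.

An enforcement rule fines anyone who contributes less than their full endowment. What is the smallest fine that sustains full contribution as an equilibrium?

Given the others contribute fully, the best deviation is to contribute 0 (any partial contribution still incurs the fine and gives up units whose private return 0.5000 is below 1).
Deviating from 23 to 0 saves 23 dollars but forfeits the deviator's share of the drop in the group guarantee fund: 3.5/7 × 23 = 11.50.
So the deviation gain is 23 − 11.50 = 11.50, and the fine must be at least 11.50 dollars to wipe it out.

11.50 dollars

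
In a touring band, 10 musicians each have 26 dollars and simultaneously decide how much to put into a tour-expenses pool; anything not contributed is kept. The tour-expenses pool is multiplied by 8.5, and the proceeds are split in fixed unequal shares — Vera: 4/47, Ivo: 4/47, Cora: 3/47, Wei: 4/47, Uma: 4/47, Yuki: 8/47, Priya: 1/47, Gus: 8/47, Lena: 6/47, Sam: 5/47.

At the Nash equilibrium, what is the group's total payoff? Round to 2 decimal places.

Player j's private return per contributed unit is 8.5 × (j's share). Contributing is weakly dominant for j when that share is at least 1/8.5 = 0.1176, and contributing 0 is dominant otherwise.
Yuki, Gus and Lena are above the threshold, contributing 26 each; the remaining 7 contribute 0. Total contributed: 78.
The tour-expenses pool pays out 8.5 × 78 = 663.00 in total (split across the unequal shares, but the aggregate is all that matters for the group sum).
The 7 free-riders keep 26 each, adding 182. Group total = 182 + 663.00 = 845.00.

845.00 dollars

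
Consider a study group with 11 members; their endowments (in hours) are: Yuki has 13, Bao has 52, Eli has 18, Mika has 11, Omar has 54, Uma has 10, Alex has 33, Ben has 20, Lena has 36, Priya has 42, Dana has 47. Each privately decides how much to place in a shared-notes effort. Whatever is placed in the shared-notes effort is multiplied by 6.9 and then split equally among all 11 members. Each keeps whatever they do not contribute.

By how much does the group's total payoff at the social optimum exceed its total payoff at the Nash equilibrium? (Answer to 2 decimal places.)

1982.40 hours

The private return per contributed unit is 6.9/11 = 0.6273 < 1 for every player regardless of endowment, so the Nash equilibrium is zero contribution and the group total is Σ E_j = 13 + 52 + 18 + 11 + 54 + 10 + 33 + 20 + 36 + 42 + 47 = 336.
Each contributed unit returns 6.900 to the group, so the social optimum is full contribution by everyone: group total = 6.900 × 336 = 2318.40.
Efficiency loss = (6.900 − 1) × 336 = 1982.40.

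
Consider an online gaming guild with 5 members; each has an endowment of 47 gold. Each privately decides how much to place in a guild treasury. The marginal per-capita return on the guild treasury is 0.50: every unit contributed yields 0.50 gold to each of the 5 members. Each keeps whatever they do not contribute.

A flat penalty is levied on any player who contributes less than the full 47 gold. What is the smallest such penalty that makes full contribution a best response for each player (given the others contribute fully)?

Given the others contribute fully, the best deviation is to contribute 0 (any partial contribution still incurs the fine and gives up units whose private return 0.50 is below 1).
Deviating from 47 to 0 saves 47 gold but forfeits the deviator's share of the drop in the guild treasury: 0.50 × 47 = 23.50.
So the deviation gain is 47 − 23.50 = 23.50, and the fine must be at least 23.50 gold to wipe it out.

23.50 gold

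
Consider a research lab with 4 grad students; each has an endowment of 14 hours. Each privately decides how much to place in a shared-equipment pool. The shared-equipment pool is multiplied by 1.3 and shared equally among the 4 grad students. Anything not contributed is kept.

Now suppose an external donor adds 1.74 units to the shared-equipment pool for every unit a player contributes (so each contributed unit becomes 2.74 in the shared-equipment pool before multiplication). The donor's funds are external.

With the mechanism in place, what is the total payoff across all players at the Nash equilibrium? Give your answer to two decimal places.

Even with the mechanism, each unit contributed returns only 1.3 × 2.74 / 4 = 0.8905 per unit of net cost, so contributing nothing is still dominant.
Everyone keeps their endowment and the group total is 4 × 14 = 56.

56.00 hours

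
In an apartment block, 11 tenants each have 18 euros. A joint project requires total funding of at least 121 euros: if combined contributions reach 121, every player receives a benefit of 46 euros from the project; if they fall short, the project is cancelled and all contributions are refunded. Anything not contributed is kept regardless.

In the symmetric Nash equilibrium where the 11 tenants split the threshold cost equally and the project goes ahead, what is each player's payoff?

Equal share of the threshold: 121/11 = 11.
At this profile no one gains by cutting their contribution: any cut drops the total below 121, the project is cancelled, contributions are refunded, and the deviator ends with 18, which is less than 18 − 11 + 46 = 53. Contributing more than 11 just wastes the excess. So contributing exactly 11 is a best response.
Each player's payoff: 18 − 11 + 46 = 53.

53 euros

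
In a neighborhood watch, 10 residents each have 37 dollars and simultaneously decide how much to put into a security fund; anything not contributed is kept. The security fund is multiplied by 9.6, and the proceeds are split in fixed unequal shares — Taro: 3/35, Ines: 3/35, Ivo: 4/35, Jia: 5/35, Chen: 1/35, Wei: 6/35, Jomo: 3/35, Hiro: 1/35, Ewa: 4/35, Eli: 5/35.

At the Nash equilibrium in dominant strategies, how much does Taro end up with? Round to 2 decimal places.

189.23 dollars

Player j's private return per contributed unit is 9.6 × (j's share). Contributing is weakly dominant for j when that share is at least 1/9.6 = 0.1042, and contributing 0 is dominant otherwise.
Ivo, Jia, Wei, Ewa and Eli clear that bar, contributing 37 each; the remaining 5 contribute 0. Total contributed: 185.
Taro keeps 37 and receives 9.6 × 185 × 3/35 = 152.23 from the security fund, for a payoff of 189.23.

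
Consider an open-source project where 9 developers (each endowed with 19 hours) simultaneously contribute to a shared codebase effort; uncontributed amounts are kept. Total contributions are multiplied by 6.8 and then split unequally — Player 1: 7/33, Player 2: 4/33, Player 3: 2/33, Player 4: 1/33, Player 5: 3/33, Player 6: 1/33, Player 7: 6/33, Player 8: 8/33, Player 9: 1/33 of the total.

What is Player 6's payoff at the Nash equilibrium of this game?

30.75 hours

Player j's private return per contributed unit is 6.8 × (j's share). Contributing is weakly dominant for j when that share is at least 1/6.8 = 0.1471, and contributing 0 is dominant otherwise.
The shares above 0.1471 belong to Player 1, Player 7 and Player 8, contributing 19 each; the remaining 6 contribute 0. Total contributed: 57.
Player 6 keeps 19 and receives 6.8 × 57 × 1/33 = 11.75 from the shared codebase effort, for a payoff of 30.75.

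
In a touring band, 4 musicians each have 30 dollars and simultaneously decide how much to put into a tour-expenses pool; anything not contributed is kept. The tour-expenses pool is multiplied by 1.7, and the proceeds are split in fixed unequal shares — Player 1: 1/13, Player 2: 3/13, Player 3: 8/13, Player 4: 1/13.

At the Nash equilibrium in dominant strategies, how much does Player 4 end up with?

Player j's private return per contributed unit is 1.7 × (j's share). Contributing is weakly dominant for j when that share is at least 1/1.7 = 0.5882, and contributing 0 is dominant otherwise.
The only share above 0.5882 is Player 3's 8/13, contributing 30; the remaining 3 contribute 0. Total contributed: 30.
Player 4 keeps 30 and receives 1.7 × 30 × 1/13 = 3.92 from the tour-expenses pool, for a payoff of 33.92.

33.92 dollars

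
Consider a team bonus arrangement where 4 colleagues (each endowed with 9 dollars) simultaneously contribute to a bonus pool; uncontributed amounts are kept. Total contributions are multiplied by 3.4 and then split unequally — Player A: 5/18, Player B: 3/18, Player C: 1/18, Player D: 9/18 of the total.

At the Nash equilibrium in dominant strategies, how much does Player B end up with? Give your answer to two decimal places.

14.10 dollars

A player with share s gets back 3.4·s per unit contributed, so full contribution is dominant for anyone with s > 1/3.4 = 0.2941 and zero contribution is dominant for anyone below.
Only Player D (9/18) clears that bar, contributing 9; the remaining 3 contribute 0. Total contributed: 9.
Player B keeps 9 and receives 3.4 × 9 × 3/18 = 5.10 from the bonus pool, for a payoff of 14.10.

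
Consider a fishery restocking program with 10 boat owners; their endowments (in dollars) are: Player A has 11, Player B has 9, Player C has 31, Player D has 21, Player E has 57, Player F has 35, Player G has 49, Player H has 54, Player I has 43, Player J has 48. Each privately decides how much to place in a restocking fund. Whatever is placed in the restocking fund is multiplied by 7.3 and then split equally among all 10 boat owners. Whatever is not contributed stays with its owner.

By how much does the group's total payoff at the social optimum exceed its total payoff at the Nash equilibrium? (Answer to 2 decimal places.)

2255.40 dollars

The private return per contributed unit is 7.3/10 = 0.7300 < 1 for every player regardless of endowment, so the Nash equilibrium is zero contribution and the group total is Σ E_j = 11 + 9 + 31 + 21 + 57 + 35 + 49 + 54 + 43 + 48 = 358.
Each contributed unit returns 7.300 to the group, so the social optimum is full contribution by everyone: group total = 7.300 × 358 = 2613.40.
Efficiency loss = (7.300 − 1) × 358 = 2255.40.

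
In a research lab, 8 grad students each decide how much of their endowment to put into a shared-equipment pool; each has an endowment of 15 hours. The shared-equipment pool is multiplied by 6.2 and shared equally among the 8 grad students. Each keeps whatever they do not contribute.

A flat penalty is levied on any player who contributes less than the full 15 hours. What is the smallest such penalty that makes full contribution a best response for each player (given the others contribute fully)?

Given the others contribute fully, the best deviation is to contribute 0 (any partial contribution still incurs the fine and gives up units whose private return 0.7750 is below 1).
Deviating from 15 to 0 saves 15 hours but forfeits the deviator's share of the drop in the shared-equipment pool: 6.2/8 × 15 = 11.62.
So the deviation gain is 15 − 11.62 = 3.38, and the fine must be at least 3.38 hours to wipe it out.

3.38 hours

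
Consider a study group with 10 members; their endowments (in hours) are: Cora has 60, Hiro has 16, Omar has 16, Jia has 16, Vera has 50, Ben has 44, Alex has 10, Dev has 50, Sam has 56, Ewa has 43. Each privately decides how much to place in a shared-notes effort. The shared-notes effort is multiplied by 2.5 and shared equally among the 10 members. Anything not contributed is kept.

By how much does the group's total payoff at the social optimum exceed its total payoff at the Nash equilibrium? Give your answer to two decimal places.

541.50 hours

The private return per contributed unit is 2.5/10 = 0.2500 < 1 for every player regardless of endowment, so the Nash equilibrium is zero contribution and the group total is Σ E_j = 60 + 16 + 16 + 16 + 50 + 44 + 10 + 50 + 56 + 43 = 361.
Each contributed unit returns 2.500 to the group, so the social optimum is full contribution by everyone: group total = 2.500 × 361 = 902.50.
Efficiency loss = (2.500 − 1) × 361 = 541.50.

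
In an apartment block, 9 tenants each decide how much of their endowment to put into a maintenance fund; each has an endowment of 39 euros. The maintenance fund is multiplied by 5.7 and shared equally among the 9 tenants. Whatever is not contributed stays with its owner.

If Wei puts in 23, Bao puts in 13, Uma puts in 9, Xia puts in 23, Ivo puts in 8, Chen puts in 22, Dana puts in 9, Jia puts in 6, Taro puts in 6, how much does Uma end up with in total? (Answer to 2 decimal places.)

105.37 euros

Total contributed: 23 + 13 + 9 + 23 + 8 + 22 + 9 + 6 + 6 = 119.
Each receives 5.7 × 119 / 9 = 75.37 from the maintenance fund.
Uma keeps 39 − 9 = 30, so Uma's payoff is 30 + 75.37 = 105.37.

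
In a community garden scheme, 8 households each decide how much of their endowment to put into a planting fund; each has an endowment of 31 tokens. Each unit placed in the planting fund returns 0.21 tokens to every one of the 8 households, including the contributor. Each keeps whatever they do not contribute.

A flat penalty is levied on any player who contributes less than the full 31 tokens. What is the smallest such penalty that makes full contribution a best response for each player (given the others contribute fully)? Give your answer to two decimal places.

Given the others contribute fully, the best deviation is to contribute 0 (any partial contribution still incurs the fine and gives up units whose private return 0.21 is below 1).
Deviating from 31 to 0 saves 31 tokens but forfeits the deviator's share of the drop in the planting fund: 0.21 × 31 = 6.51.
So the deviation gain is 31 − 6.51 = 24.49, and the fine must be at least 24.49 tokens to wipe it out.

24.49 tokens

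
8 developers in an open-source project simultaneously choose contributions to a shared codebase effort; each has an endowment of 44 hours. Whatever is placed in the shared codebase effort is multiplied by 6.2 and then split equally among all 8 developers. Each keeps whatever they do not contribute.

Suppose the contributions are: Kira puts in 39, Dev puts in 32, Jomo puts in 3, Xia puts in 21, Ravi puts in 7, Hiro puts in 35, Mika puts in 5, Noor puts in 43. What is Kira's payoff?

148.38 hours

Total contributed: 39 + 32 + 3 + 21 + 7 + 35 + 5 + 43 = 185.
Each receives 6.2 × 185 / 8 = 143.38 from the shared codebase effort.
Kira keeps 44 − 39 = 5, so Kira's payoff is 5 + 143.38 = 148.38.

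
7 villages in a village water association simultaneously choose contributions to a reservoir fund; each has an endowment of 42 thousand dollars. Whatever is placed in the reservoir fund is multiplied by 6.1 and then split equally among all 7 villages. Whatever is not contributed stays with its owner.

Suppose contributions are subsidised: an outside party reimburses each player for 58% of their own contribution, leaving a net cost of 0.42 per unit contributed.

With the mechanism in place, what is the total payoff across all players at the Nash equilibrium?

1963.92 thousand dollars

The effective private return per unit is now (6.1/7) / 0.42 = 2.0748 > 1, so every player's dominant strategy flips to full contribution.
So the Nash equilibrium is full contribution by all 7; the group earns 7 × (42 × 0.58 + 6.1 × 42) = 1963.92.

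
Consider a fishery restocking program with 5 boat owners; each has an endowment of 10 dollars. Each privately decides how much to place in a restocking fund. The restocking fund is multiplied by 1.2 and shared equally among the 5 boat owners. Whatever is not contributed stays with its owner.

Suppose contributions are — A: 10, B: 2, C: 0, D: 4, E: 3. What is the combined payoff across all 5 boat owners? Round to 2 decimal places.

Total contributed: 10 + 2 + 0 + 4 + 3 = 19; total kept: 5 × 10 − 19 = 31.
The restocking fund pays out 1.2 × 19 = 22.80 in aggregate.
Group total = 31 + 22.80 = 53.80.

53.80 dollars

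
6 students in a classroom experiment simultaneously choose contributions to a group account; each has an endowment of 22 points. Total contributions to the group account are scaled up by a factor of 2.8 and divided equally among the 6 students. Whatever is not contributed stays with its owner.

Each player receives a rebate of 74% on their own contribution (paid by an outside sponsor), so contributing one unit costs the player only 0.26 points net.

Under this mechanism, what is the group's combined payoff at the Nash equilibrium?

467.28 points

With the mechanism, a contributed unit returns (2.8/6) / 0.26 = 1.7949 per unit of net cost to the contributor — now above 1 — so contributing fully is weakly dominant for every player.
At the Nash equilibrium everyone contributes 22. Group total payoff = 6 × (22 × 0.74 + 2.8 × 22) = 467.28.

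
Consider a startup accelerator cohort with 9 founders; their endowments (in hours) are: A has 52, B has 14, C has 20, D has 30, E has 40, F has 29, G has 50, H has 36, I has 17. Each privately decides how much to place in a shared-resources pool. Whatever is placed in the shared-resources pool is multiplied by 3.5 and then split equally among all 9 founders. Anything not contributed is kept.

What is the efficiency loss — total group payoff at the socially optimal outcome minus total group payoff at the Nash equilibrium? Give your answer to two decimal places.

720.00 hours

The private return per contributed unit is 3.5/9 = 0.3889 < 1 for every player regardless of endowment, so the Nash equilibrium is zero contribution and the group total is Σ E_j = 52 + 14 + 20 + 30 + 40 + 29 + 50 + 36 + 17 = 288.
Each contributed unit returns 3.500 to the group, so the social optimum is full contribution by everyone: group total = 3.500 × 288 = 1008.00.
Efficiency loss = (3.500 − 1) × 288 = 720.00.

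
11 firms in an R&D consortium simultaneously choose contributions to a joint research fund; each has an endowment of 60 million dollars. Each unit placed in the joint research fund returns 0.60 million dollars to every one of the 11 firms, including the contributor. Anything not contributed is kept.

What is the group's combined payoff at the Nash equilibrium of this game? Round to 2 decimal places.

The private return per contributed unit is 0.60 < 1, so contributing 0 is dominant for every player. At the Nash equilibrium everyone keeps their 60, and the group total is 11 × 60 = 660.

660.00 million dollars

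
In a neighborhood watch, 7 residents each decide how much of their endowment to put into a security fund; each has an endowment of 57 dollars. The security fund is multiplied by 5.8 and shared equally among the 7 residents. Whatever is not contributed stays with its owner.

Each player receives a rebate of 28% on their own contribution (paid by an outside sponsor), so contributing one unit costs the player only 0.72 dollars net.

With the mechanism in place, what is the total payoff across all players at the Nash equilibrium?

With the mechanism, a contributed unit returns (5.8/7) / 0.72 = 1.1508 per unit of net cost to the contributor — now above 1 — so contributing fully is weakly dominant for every player.
So the Nash equilibrium is full contribution by all 7; the group earns 7 × (57 × 0.28 + 5.8 × 57) = 2425.92.

2425.92 dollars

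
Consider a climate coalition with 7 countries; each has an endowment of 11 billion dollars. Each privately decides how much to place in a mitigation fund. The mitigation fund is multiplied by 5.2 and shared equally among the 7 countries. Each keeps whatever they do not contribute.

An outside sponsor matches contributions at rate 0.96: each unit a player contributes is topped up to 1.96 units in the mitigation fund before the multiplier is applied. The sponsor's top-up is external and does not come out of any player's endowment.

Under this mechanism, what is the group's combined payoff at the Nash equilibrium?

With the mechanism, a contributed unit returns 5.2 × 1.96 / 7 = 1.4560 per unit of net cost to the contributor — now above 1 — so contributing fully is weakly dominant for every player.
At the Nash equilibrium everyone contributes 11. Group total payoff = 5.2 × 1.96 × 77 = 784.78.

784.78 billion dollars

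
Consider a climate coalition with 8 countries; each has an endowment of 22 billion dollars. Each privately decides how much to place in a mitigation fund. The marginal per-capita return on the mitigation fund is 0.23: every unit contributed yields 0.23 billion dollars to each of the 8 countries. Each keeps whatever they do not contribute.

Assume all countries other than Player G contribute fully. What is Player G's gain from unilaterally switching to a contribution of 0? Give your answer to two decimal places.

Switching from a contribution of 22 to 0 lets Player G keep an extra 22 billion dollars, but lowers the mitigation fund by 22, which costs Player G their own share of that drop: 0.23 × 22 = 5.06.
Net gain = 22 − 5.06 = 16.94. The private return per contributed unit (0.23) is below 1, so free-riding is indeed the best response regardless of what the others do.

16.94 billion dollars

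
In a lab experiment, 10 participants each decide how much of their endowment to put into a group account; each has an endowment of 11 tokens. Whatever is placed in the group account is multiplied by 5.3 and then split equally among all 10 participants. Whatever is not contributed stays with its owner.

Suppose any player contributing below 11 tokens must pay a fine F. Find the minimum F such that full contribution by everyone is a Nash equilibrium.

Given the others contribute fully, the best deviation is to contribute 0 (any partial contribution still incurs the fine and gives up units whose private return 0.5300 is below 1).
Deviating from 11 to 0 saves 11 tokens but forfeits the deviator's share of the drop in the group account: 5.3/10 × 11 = 5.83.
So the deviation gain is 11 − 5.83 = 5.17, and the fine must be at least 5.17 tokens to wipe it out.

5.17 tokens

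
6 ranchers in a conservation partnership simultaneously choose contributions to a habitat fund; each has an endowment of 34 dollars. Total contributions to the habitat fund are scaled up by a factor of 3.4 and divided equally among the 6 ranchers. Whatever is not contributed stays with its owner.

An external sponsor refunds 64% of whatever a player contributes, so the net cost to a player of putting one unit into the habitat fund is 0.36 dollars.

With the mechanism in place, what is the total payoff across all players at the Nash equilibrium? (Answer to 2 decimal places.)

824.16 dollars

With the mechanism, a contributed unit returns (3.4/6) / 0.36 = 1.5741 per unit of net cost to the contributor — now above 1 — so contributing fully is weakly dominant for every player.
At the Nash equilibrium everyone contributes 34. Group total payoff = 6 × (34 × 0.64 + 3.4 × 34) = 824.16.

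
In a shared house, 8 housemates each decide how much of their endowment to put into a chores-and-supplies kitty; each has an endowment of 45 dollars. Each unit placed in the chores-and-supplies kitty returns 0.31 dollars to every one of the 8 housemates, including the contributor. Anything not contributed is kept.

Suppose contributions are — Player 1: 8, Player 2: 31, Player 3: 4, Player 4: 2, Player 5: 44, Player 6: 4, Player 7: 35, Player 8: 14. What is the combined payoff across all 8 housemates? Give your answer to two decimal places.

Total contributed: 8 + 31 + 4 + 2 + 44 + 4 + 35 + 14 = 142; total kept: 8 × 45 − 142 = 218.
The chores-and-supplies kitty pays out 0.31 × 8 × 142 = 352.16 in aggregate.
Group total = 218 + 352.16 = 570.16.

570.16 dollars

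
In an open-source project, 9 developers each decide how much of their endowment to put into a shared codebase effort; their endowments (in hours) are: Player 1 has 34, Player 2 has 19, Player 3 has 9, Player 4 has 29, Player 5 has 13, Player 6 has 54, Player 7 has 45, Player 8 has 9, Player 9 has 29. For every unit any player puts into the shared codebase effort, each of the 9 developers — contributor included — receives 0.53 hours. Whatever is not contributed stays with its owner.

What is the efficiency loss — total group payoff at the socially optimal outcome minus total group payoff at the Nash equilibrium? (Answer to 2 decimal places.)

908.57 hours

The private return per contributed unit is 0.53 < 1 for everyone, so the Nash equilibrium is zero contribution and the group total is Σ E_j = 34 + 19 + 9 + 29 + 13 + 54 + 45 + 9 + 29 = 241.
Each contributed unit returns 4.770 to the group, so the social optimum is full contribution by everyone: group total = 4.770 × 241 = 1149.57.
Efficiency loss = (4.770 − 1) × 241 = 908.57.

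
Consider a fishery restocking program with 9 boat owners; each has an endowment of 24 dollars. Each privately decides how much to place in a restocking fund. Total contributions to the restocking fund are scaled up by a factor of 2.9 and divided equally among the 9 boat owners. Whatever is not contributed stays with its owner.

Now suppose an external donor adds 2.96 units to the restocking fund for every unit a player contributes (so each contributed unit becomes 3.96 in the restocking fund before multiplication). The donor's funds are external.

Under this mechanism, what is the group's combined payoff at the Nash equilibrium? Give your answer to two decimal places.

The effective private return per unit is now 2.9 × 3.96 / 9 = 1.2760 > 1, so every player's dominant strategy flips to full contribution.
At the Nash equilibrium everyone contributes 24. Group total payoff = 2.9 × 3.96 × 216 = 2480.54.

2480.54 dollars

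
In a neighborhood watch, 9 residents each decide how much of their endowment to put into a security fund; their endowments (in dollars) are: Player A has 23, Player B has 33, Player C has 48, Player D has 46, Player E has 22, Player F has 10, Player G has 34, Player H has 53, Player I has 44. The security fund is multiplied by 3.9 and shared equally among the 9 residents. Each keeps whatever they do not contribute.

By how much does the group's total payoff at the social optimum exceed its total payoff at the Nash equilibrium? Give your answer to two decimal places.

The private return per contributed unit is 3.9/9 = 0.4333 < 1 for every player regardless of endowment, so the Nash equilibrium is zero contribution and the group total is Σ E_j = 23 + 33 + 48 + 46 + 22 + 10 + 34 + 53 + 44 = 313.
Each contributed unit returns 3.900 to the group, so the social optimum is full contribution by everyone: group total = 3.900 × 313 = 1220.70.
Efficiency loss = (3.900 − 1) × 313 = 907.70.

907.70 dollars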